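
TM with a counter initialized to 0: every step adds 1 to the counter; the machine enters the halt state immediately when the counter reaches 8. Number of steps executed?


Counter starts at 0. Counting sequence:
  Step 1: counter = 1
  Step 2: counter = 2
  Step 3: counter = 3
  Step 4: counter = 4
  Step 5: counter = 5
  Step 6: counter = 6
  Step 7: counter = 7
  Step 8: counter = 8
Counter reached 8 -> halt
Total steps = 8

8


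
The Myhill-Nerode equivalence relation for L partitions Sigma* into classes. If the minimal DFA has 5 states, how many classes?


Myhill-Nerode theorem:
Number of equivalence classes = number of states in minimal DFA
Minimal DFA states = 5
Therefore equivalence classes = 5

5


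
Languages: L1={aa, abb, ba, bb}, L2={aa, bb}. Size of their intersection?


L1 = {aa, abb, ba, bb}
L2 = {aa, bb}
Checking each string in L1 against L2:
  'aa': in L2? Yes
  'abb': in L2? No
  'ba': in L2? No
  'bb': in L2? Yes
Intersection = {aa, bb}
|L1 ∩ L2| = 2

2


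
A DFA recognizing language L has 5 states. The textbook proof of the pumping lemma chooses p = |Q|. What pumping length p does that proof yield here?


Pumping lemma for regular languages (standard proof):
Take p = |Q|, the number of DFA states.
Any string of length >= |Q| passes through |Q|+1 states while reading its first |Q| symbols,
so by pigeonhole some state repeats, giving the loop that can be pumped.
Here |Q| = 5
Therefore the proof uses p = 5

5


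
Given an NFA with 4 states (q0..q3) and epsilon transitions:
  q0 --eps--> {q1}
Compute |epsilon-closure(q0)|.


Starting from q0
Initialize closure = {q0}
Follow epsilon from q0 -> add q1
Final closure: {q0, q1}
Size = 2

2


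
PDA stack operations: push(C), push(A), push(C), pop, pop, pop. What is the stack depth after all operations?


Tracing stack operations:
  push(C) -> stack = [C], depth=1
  push(A) -> stack = [C,A], depth=2
  push(C) -> stack = [C,A,C], depth=3
  pop -> removed C, stack = [C,A], depth=2
  pop -> removed A, stack = [C], depth=1
  pop -> removed C, stack = [], depth=0
Final depth = 0

0


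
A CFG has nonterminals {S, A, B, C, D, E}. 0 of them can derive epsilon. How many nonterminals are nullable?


Nonterminals: {S, A, B, C, D, E}
A nonterminal is nullable if it can derive epsilon
Counting nullable nonterminals: 0
Total nullable = 0

0


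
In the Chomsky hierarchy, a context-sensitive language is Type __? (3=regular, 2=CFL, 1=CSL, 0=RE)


Chomsky hierarchy levels:
  Type 3: Regular (DFA/NFA/regex)
  Type 2: Context-free (PDA)
  Type 1: Context-sensitive
  Type 0: Recursively enumerable (TM)
'context-sensitive' corresponds to Type 1

1


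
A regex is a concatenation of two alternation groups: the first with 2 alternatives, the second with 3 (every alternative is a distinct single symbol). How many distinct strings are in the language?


First group: 2 alternatives
Second group: 3 alternatives
Concatenation: each choice from group 1 pairs with each from group 2
Total = 2 x 3 = 6

6


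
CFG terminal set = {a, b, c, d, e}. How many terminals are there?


Terminal symbols: a, b, c, d, e
Counting each: a (#1), b (#2), c (#3), d (#4), e (#5)
Total = 5

5


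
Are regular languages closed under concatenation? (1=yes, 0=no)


Regular languages are closed under all standard operations:
- Union: Yes (product construction)
- Intersection: Yes (product construction)
- Complement: Yes (swap accept/reject)
- Concatenation: Yes (NFA construction)
Operation: concatenation -> Closed

1


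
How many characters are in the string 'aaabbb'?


String: 'aaabbb'
Counting characters:
  'a' appears 3 time(s)
  'b' appears 3 time(s)
Total length = 3 + 3 = 6

6


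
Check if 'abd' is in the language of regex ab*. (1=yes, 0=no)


Pattern: ab*
String: 'abd'
Pattern requires: exactly one 'a' followed by zero or more 'b's
First char is 'a' -> OK
Rest 'bd': all b's? No
Result: 0

0


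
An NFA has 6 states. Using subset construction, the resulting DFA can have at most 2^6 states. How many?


NFA has 6 states
Subset construction: each DFA state = subset of NFA states
Maximum subsets = 2^6
2^6 = 64

64


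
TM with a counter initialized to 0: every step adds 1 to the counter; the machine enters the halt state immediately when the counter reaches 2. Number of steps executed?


Counter starts at 0. Counting sequence:
  Step 1: counter = 1
  Step 2: counter = 2
Counter reached 2 -> halt
Total steps = 2

2


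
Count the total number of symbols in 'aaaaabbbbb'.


String: 'aaaaabbbbb'
Counting characters:
  'a' appears 5 time(s)
  'b' appears 5 time(s)
Total length = 5 + 5 = 10

10


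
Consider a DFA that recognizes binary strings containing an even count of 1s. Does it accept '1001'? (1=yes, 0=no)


DFA has 2 states: q_even (start, accept=yes) and q_odd
Processing string '1001' character by character:
  Position 0: read '1', 1-count=1 -> q_odd
  Position 1: read '0', 1-count=1 -> q_odd (no change)
  Position 2: read '0', 1-count=1 -> q_odd (no change)
  Position 3: read '1', 1-count=2 -> q_even
Final state: q_even, total 1s = 2 (even); the DFA requires an even count -> accept

1


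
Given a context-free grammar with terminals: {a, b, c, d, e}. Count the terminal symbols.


Terminal symbols: a, b, c, d, e
Counting each: a (#1), b (#2), c (#3), d (#4), e (#5)
Total = 5

5


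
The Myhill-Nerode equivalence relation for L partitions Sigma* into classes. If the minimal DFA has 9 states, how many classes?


Myhill-Nerode theorem:
Number of equivalence classes = number of states in minimal DFA
Minimal DFA states = 9
Therefore equivalence classes = 9

9


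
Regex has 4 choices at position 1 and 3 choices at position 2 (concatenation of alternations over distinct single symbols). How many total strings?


First group: 4 alternatives
Second group: 3 alternatives
Concatenation: each choice from group 1 pairs with each from group 2
Total = 4 x 3 = 12

12


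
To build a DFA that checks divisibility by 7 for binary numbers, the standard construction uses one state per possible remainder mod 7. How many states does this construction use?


Divisibility by 7 is tracked via the remainder mod 7: 0, 1, ..., 6
The construction assigns one state to each remainder
Number of remainders = 7

7


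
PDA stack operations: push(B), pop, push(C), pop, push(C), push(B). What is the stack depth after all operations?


Tracing stack operations:
  push(B) -> stack = [B], depth=1
  pop -> removed B, stack = [], depth=0
  push(C) -> stack = [C], depth=1
  pop -> removed C, stack = [], depth=0
  push(C) -> stack = [C], depth=1
  push(B) -> stack = [C,B], depth=2
Final depth = 2

2


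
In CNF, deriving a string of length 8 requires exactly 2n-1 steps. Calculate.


Chomsky Normal Form derivation:
String length n = 8
Each step either:
  - Splits a nonterminal into two (n-1 such steps)
  - Converts a nonterminal to terminal (n such steps)
Total = (n-1) + n = 2n - 1
= 2(8) - 1
= 16 - 1
= 15

15


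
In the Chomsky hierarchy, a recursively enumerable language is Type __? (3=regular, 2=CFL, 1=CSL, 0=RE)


Chomsky hierarchy levels:
  Type 3: Regular (DFA/NFA/regex)
  Type 2: Context-free (PDA)
  Type 1: Context-sensitive
  Type 0: Recursively enumerable (TM)
'recursively enumerable' corresponds to Type 0

0


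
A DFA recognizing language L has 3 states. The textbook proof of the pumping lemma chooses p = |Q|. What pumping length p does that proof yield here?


Pumping lemma for regular languages (standard proof):
Take p = |Q|, the number of DFA states.
Any string of length >= |Q| passes through |Q|+1 states while reading its first |Q| symbols,
so by pigeonhole some state repeats, giving the loop that can be pumped.
Here |Q| = 3
Therefore the proof uses p = 3

3


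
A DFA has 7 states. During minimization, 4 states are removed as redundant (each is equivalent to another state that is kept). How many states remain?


Original DFA: 7 states
Redundant states removed: 4
Minimized states = original - removed
= 7 - 4
= 3

3


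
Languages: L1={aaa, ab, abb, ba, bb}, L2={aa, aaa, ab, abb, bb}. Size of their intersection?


L1 = {aaa, ab, abb, ba, bb}
L2 = {aa, aaa, ab, abb, bb}
Checking each string in L1 against L2:
  'aaa': in L2? Yes
  'ab': in L2? Yes
  'abb': in L2? Yes
  'ba': in L2? No
  'bb': in L2? Yes
Intersection = {aaa, ab, abb, bb}
|L1 ∩ L2| = 4

4


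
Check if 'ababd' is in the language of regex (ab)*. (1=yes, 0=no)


Pattern: (ab)*
String: 'ababd'
Pattern requires: zero or more repetitions of 'ab'
Length 5 is odd -> cannot be (ab)* -> no match
Result: 0

0


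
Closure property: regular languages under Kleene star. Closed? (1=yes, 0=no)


Regular languages are closed under:
- Union (DFA product construction)
- Intersection (DFA product construction)
- Complement (swap accept/reject states)
- Concatenation (NFA construction)
- Kleene star (NFA construction)
Kleene star is in this list
Therefore: closed

1


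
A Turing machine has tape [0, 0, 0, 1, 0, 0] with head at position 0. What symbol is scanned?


Tape: [0, 0, 0, 1, 0, 0]
Positions: 0 1 2 3 4 5
Values:    0 0 0 1 0 0
Head at position 0
tape[0] = 0

0


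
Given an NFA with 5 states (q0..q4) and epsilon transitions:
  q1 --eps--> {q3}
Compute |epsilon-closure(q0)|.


Starting from q0
Initialize closure = {q0}
q0 has no outgoing epsilon transitions -> nothing to add
Final closure: {q0}
Size = 1

1


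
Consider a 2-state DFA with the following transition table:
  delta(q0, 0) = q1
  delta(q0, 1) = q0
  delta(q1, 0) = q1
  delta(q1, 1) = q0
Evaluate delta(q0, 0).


Looking up transition function:
delta(q0, 0) in the table
Row: q0, Column: 0
Result: q1

q1


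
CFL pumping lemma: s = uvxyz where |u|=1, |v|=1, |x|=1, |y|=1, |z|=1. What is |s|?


|s| = |u| + |v| + |x| + |y| + |z|
= 1 + 1 + 1 + 1 + 1
= 2 + 1 + 2
= 3 + 2
= 5

5


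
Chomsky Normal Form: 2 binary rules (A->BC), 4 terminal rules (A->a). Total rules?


CNF allows two rule forms:
  A -> BC (binary): 2 rules
  A -> a (terminal): 4 rules
Total = 2 + 4 = 6

6


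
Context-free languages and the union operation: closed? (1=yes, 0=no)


CFL closure properties:
  Closed under: union, concatenation, Kleene star
  NOT closed under: intersection, complement
Operation 'union' is in closed list -> Yes (closed)

1


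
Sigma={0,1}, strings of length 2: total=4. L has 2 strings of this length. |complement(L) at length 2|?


Alphabet: {0,1}
String length: 2
Total strings of length 2 = 2^2 = 4
Strings in L = 2
Complement = total - |L|
= 4 - 2
= 2

2


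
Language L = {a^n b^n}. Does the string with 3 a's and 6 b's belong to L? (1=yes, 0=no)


Language requires equal numbers of a's and b's
PDA pushes for each 'a', pops for each 'b'
Number of a's = 3
Number of b's = 6
3 != 6 -> Reject

0


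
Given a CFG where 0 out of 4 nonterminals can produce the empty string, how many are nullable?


Nonterminals: {S, A, B, C}
A nonterminal is nullable if it can derive epsilon
Counting nullable nonterminals: 0
Total nullable = 0

0


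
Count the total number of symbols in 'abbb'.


String: 'abbb'
Counting characters:
  'a' appears 1 time(s)
  'b' appears 3 time(s)
Total length = 1 + 3 = 4

4


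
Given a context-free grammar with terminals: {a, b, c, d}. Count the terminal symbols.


Terminal symbols: a, b, c, d
Counting each: a (#1), b (#2), c (#3), d (#4)
Total = 4

4


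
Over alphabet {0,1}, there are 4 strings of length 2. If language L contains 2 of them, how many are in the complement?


Alphabet: {0,1}
String length: 2
Total strings of length 2 = 2^2 = 4
Strings in L = 2
Complement = total - |L|
= 4 - 2
= 2

2


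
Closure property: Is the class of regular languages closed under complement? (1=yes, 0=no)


Regular languages are closed under all standard operations:
- Union: Yes (product construction)
- Intersection: Yes (product construction)
- Complement: Yes (swap accept/reject)
- Concatenation: Yes (NFA construction)
Operation: complement -> Closed

1


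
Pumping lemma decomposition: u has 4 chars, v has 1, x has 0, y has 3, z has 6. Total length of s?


|s| = |u| + |v| + |x| + |y| + |z|
= 4 + 1 + 0 + 3 + 6
= 5 + 0 + 9
= 5 + 9
= 14

14


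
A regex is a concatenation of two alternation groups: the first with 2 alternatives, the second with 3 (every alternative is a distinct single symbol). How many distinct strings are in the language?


First group: 2 alternatives
Second group: 3 alternatives
Concatenation: each choice from group 1 pairs with each from group 2
Total = 2 x 3 = 6

6


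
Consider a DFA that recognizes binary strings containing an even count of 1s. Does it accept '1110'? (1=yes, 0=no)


DFA has 2 states: q_even (start, accept=yes) and q_odd
Processing string '1110' character by character:
  Position 0: read '1', 1-count=1 -> q_odd
  Position 1: read '1', 1-count=2 -> q_even
  Position 2: read '1', 1-count=3 -> q_odd
  Position 3: read '0', 1-count=3 -> q_odd (no change)
Final state: q_odd, total 1s = 3 (odd); the DFA requires an even count -> reject

0


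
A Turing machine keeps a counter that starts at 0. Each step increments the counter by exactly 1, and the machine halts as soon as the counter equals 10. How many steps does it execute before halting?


Counter starts at 0. Counting sequence:
  Step 1: counter = 1
  Step 2: counter = 2
  Step 3: counter = 3
  Step 4: counter = 4
  Step 5: counter = 5
  Step 6: counter = 6
  ...
  Step 10: counter = 10
Counter reached 10 -> halt
Total steps = 10

10


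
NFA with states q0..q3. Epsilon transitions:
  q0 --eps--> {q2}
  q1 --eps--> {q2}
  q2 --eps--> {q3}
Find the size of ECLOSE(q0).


Starting from q0
Initialize closure = {q0}
Follow epsilon from q0 -> add q2
Follow epsilon from q2 -> add q3
Final closure: {q0, q2, q3}
Size = 3

3


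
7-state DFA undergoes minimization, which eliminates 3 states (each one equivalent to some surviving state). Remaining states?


Original DFA: 7 states
Redundant states removed: 3
Minimized states = original - removed
= 7 - 3
= 4

4


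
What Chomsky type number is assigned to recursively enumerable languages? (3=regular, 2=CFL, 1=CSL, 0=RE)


Chomsky hierarchy levels:
  Type 3: Regular (DFA/NFA/regex)
  Type 2: Context-free (PDA)
  Type 1: Context-sensitive
  Type 0: Recursively enumerable (TM)
'recursively enumerable' corresponds to Type 0

0


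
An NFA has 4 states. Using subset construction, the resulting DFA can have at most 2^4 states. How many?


NFA has 4 states
Subset construction: each DFA state = subset of NFA states
Maximum subsets = 2^4
2^4 = 16

16


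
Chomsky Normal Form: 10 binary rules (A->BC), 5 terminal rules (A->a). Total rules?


CNF allows two rule forms:
  A -> BC (binary): 10 rules
  A -> a (terminal): 5 rules
Total = 10 + 5 = 15

15


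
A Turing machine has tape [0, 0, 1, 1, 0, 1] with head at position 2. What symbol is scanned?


Tape: [0, 0, 1, 1, 0, 1]
Positions: 0 1 2 3 4 5
Values:    0 0 1 1 0 1
Head at position 2
tape[2] = 1

1


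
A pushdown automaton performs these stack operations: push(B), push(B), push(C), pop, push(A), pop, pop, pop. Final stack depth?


Tracing stack operations:
  push(B) -> stack = [B], depth=1
  push(B) -> stack = [B,B], depth=2
  push(C) -> stack = [B,B,C], depth=3
  pop -> removed C, stack = [B,B], depth=2
  push(A) -> stack = [B,B,A], depth=3
  pop -> removed A, stack = [B,B], depth=2
  pop -> removed B, stack = [B], depth=1
  pop -> removed B, stack = [], depth=0
Final depth = 0

0


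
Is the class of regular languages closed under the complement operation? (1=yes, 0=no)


Regular languages are closed under:
- Union (DFA product construction)
- Intersection (DFA product construction)
- Complement (swap accept/reject states)
- Concatenation (NFA construction)
- Kleene star (NFA construction)
complement is in this list
Therefore: closed

1


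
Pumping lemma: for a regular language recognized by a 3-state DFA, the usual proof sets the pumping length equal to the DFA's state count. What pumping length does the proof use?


Pumping lemma for regular languages (standard proof):
Take p = |Q|, the number of DFA states.
Any string of length >= |Q| passes through |Q|+1 states while reading its first |Q| symbols,
so by pigeonhole some state repeats, giving the loop that can be pumped.
Here |Q| = 3
Therefore the proof uses p = 3

3


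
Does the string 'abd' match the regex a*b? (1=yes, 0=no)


Pattern: a*b
String: 'abd'
Pattern requires: zero or more 'a's followed by exactly one 'b'
Found 1 leading 'a's
Remaining: 'bd'
Remaining is not 'b' -> no match
Result: 0

0


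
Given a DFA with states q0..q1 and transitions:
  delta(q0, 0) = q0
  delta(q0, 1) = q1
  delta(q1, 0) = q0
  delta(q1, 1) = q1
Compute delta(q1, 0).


Looking up transition function:
delta(q1, 0) in the table
Row: q1, Column: 0
Result: q0

q0


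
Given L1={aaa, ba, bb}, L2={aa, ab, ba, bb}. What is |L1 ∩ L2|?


L1 = {aaa, ba, bb}
L2 = {aa, ab, ba, bb}
Checking each string in L1 against L2:
  'aaa': in L2? No
  'ba': in L2? Yes
  'bb': in L2? Yes
Intersection = {ba, bb}
|L1 ∩ L2| = 2

2


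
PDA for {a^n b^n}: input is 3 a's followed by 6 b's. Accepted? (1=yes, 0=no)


Language requires equal numbers of a's and b's
PDA pushes for each 'a', pops for each 'b'
Number of a's = 3
Number of b's = 6
3 != 6 -> Reject

0


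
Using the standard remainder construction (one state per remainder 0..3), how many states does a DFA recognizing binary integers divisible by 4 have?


Divisibility by 4 is tracked via the remainder mod 4: 0, 1, ..., 3
The construction assigns one state to each remainder
Number of remainders = 4

4


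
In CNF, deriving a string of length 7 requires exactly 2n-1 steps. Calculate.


Chomsky Normal Form derivation:
String length n = 7
Each step either:
  - Splits a nonterminal into two (n-1 such steps)
  - Converts a nonterminal to terminal (n such steps)
Total = (n-1) + n = 2n - 1
= 2(7) - 1
= 14 - 1
= 13

13


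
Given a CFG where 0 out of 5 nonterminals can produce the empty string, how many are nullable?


Nonterminals: {S, A, B, C, D}
A nonterminal is nullable if it can derive epsilon
Counting nullable nonterminals: 0
Total nullable = 0

0


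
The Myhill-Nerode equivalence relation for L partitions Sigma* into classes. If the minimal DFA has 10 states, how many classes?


Myhill-Nerode theorem:
Number of equivalence classes = number of states in minimal DFA
Minimal DFA states = 10
Therefore equivalence classes = 10

10


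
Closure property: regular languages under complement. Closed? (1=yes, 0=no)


Regular languages are closed under:
- Union (DFA product construction)
- Intersection (DFA product construction)
- Complement (swap accept/reject states)
- Concatenation (NFA construction)
- Kleene star (NFA construction)
complement is in this list
Therefore: closed

1


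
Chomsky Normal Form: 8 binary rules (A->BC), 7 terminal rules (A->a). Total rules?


CNF allows two rule forms:
  A -> BC (binary): 8 rules
  A -> a (terminal): 7 rules
Total = 8 + 7 = 15

15


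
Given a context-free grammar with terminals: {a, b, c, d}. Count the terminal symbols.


Terminal symbols: a, b, c, d
Counting each: a (#1), b (#2), c (#3), d (#4)
Total = 4

4


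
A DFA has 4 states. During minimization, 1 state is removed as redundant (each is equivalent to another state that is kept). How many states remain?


Original DFA: 4 states
Redundant states removed: 1
Minimized states = original - removed
= 4 - 1
= 3

3


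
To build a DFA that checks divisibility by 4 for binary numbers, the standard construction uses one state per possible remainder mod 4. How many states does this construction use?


Divisibility by 4 is tracked via the remainder mod 4: 0, 1, ..., 3
The construction assigns one state to each remainder
Number of remainders = 4

4


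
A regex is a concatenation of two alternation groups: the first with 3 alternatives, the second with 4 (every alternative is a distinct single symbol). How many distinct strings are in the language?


First group: 3 alternatives
Second group: 4 alternatives
Concatenation: each choice from group 1 pairs with each from group 2
Total = 3 x 4 = 12

12


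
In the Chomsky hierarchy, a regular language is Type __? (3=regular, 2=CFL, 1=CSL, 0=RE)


Chomsky hierarchy levels:
  Type 3: Regular (DFA/NFA/regex)
  Type 2: Context-free (PDA)
  Type 1: Context-sensitive
  Type 0: Recursively enumerable (TM)
'regular' corresponds to Type 3

3


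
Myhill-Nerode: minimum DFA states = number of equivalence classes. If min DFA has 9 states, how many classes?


Myhill-Nerode theorem:
Number of equivalence classes = number of states in minimal DFA
Minimal DFA states = 9
Therefore equivalence classes = 9

9


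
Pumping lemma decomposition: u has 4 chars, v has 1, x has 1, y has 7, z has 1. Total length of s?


|s| = |u| + |v| + |x| + |y| + |z|
= 4 + 1 + 1 + 7 + 1
= 5 + 1 + 8
= 6 + 8
= 14

14


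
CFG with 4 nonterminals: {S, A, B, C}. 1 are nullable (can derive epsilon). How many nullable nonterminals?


Nonterminals: {S, A, B, C}
A nonterminal is nullable if it can derive epsilon
Counting nullable nonterminals: 1
Total nullable = 1

1


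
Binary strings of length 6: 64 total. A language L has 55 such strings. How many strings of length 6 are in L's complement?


Alphabet: {0,1}
String length: 6
Total strings of length 6 = 2^6 = 64
Strings in L = 55
Complement = total - |L|
= 64 - 55
= 9

9


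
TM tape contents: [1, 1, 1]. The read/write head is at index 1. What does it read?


Tape: [1, 1, 1]
Positions: 0 1 2
Values:    1 1 1
Head at position 1
tape[1] = 1

1


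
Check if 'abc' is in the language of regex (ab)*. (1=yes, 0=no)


Pattern: (ab)*
String: 'abc'
Pattern requires: zero or more repetitions of 'ab'
Length 3 is odd -> cannot be (ab)* -> no match
Result: 0

0


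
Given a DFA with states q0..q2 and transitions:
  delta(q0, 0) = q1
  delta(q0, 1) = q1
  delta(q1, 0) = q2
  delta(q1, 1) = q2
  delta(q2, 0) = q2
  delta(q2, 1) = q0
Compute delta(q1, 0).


Looking up transition function:
delta(q1, 0) in the table
Row: q1, Column: 0
Result: q2

q2


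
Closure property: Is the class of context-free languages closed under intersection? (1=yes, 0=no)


CFL closure properties:
  Closed under: union, concatenation, Kleene star
  NOT closed under: intersection, complement
Operation 'intersection' is in not-closed list -> No (not closed)

0


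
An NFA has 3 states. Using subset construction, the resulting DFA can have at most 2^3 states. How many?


NFA has 3 states
Subset construction: each DFA state = subset of NFA states
Maximum subsets = 2^3
2^3 = 8

8


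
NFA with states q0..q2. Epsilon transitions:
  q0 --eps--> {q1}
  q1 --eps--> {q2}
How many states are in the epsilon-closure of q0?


Starting from q0
Initialize closure = {q0}
Follow epsilon from q0 -> add q1
Follow epsilon from q1 -> add q2
Final closure: {q0, q1, q2}
Size = 3

3


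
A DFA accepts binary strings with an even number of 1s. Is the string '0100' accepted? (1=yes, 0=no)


DFA has 2 states: q_even (start, accept=yes) and q_odd
Processing string '0100' character by character:
  Position 0: read '0', 1-count=0 -> q_even (no change)
  Position 1: read '1', 1-count=1 -> q_odd
  Position 2: read '0', 1-count=1 -> q_odd (no change)
  Position 3: read '0', 1-count=1 -> q_odd (no change)
Final state: q_odd, total 1s = 1 (odd); the DFA requires an even count -> reject

0


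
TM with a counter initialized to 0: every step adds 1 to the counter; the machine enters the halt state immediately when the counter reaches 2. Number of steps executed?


Counter starts at 0. Counting sequence:
  Step 1: counter = 1
  Step 2: counter = 2
Counter reached 2 -> halt
Total steps = 2

2


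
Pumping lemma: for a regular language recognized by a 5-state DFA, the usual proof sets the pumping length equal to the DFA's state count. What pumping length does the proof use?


Pumping lemma for regular languages (standard proof):
Take p = |Q|, the number of DFA states.
Any string of length >= |Q| passes through |Q|+1 states while reading its first |Q| symbols,
so by pigeonhole some state repeats, giving the loop that can be pumped.
Here |Q| = 5
Therefore the proof uses p = 5

5


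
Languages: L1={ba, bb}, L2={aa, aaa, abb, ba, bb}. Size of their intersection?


L1 = {ba, bb}
L2 = {aa, aaa, abb, ba, bb}
Checking each string in L1 against L2:
  'ba': in L2? Yes
  'bb': in L2? Yes
Intersection = {ba, bb}
|L1 ∩ L2| = 2

2


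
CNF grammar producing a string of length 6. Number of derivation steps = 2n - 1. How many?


Chomsky Normal Form derivation:
String length n = 6
Each step either:
  - Splits a nonterminal into two (n-1 such steps)
  - Converts a nonterminal to terminal (n such steps)
Total = (n-1) + n = 2n - 1
= 2(6) - 1
= 12 - 1
= 11

11


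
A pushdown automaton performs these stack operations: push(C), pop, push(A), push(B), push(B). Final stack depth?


Tracing stack operations:
  push(C) -> stack = [C], depth=1
  pop -> removed C, stack = [], depth=0
  push(A) -> stack = [A], depth=1
  push(B) -> stack = [A,B], depth=2
  push(B) -> stack = [A,B,B], depth=3
Final depth = 3

3


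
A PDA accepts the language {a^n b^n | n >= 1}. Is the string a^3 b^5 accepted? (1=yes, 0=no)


Language requires equal numbers of a's and b's
PDA pushes for each 'a', pops for each 'b'
Number of a's = 3
Number of b's = 5
3 != 5 -> Reject

0


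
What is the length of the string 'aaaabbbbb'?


String: 'aaaabbbbb'
Counting characters:
  'a' appears 4 time(s)
  'b' appears 5 time(s)
Total length = 4 + 5 = 9

9


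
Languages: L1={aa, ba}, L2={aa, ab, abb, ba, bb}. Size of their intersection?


L1 = {aa, ba}
L2 = {aa, ab, abb, ba, bb}
Checking each string in L1 against L2:
  'aa': in L2? Yes
  'ba': in L2? Yes
Intersection = {aa, ba}
|L1 ∩ L2| = 2

2


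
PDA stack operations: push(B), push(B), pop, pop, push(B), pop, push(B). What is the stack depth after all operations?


Tracing stack operations:
  push(B) -> stack = [B], depth=1
  push(B) -> stack = [B,B], depth=2
  pop -> removed B, stack = [B], depth=1
  pop -> removed B, stack = [], depth=0
  push(B) -> stack = [B], depth=1
  pop -> removed B, stack = [], depth=0
  push(B) -> stack = [B], depth=1
Final depth = 1

1


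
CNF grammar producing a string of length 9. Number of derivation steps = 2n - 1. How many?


Chomsky Normal Form derivation:
String length n = 9
Each step either:
  - Splits a nonterminal into two (n-1 such steps)
  - Converts a nonterminal to terminal (n such steps)
Total = (n-1) + n = 2n - 1
= 2(9) - 1
= 18 - 1
= 17

17


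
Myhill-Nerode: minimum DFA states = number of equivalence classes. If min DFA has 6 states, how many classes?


Myhill-Nerode theorem:
Number of equivalence classes = number of states in minimal DFA
Minimal DFA states = 6
Therefore equivalence classes = 6

6


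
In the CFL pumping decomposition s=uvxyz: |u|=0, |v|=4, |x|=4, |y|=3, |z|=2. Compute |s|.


|s| = |u| + |v| + |x| + |y| + |z|
= 0 + 4 + 4 + 3 + 2
= 4 + 4 + 5
= 8 + 5
= 13

13


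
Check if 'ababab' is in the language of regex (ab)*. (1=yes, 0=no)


Pattern: (ab)*
String: 'ababab'
Pattern requires: zero or more repetitions of 'ab'
Pairs: ['ab', 'ab', 'ab']
All pairs are 'ab'? Yes
Result: 1

1


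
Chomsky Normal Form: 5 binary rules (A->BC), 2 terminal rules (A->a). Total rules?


CNF allows two rule forms:
  A -> BC (binary): 5 rules
  A -> a (terminal): 2 rules
Total = 5 + 2 = 7

7


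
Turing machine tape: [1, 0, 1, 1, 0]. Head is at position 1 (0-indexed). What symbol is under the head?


Tape: [1, 0, 1, 1, 0]
Positions: 0 1 2 3 4
Values:    1 0 1 1 0
Head at position 1
tape[1] = 0

0


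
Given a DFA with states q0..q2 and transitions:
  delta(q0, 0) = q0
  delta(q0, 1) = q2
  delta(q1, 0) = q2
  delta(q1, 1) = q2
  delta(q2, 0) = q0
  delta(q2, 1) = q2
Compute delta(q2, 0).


Looking up transition function:
delta(q2, 0) in the table
Row: q2, Column: 0
Result: q0

q0


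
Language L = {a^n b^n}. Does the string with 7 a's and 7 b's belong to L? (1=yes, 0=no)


Language requires equal numbers of a's and b's
PDA pushes for each 'a', pops for each 'b'
Number of a's = 7
Number of b's = 7
7 == 7 -> Accept

1


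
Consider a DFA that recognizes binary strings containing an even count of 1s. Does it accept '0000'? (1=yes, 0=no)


DFA has 2 states: q_even (start, accept=yes) and q_odd
Processing string '0000' character by character:
  Position 0: read '0', 1-count=0 -> q_even (no change)
  Position 1: read '0', 1-count=0 -> q_even (no change)
  Position 2: read '0', 1-count=0 -> q_even (no change)
  Position 3: read '0', 1-count=0 -> q_even (no change)
Final state: q_even, total 1s = 0 (even); the DFA requires an even count -> accept

1


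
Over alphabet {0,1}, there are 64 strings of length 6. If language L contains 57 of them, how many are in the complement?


Alphabet: {0,1}
String length: 6
Total strings of length 6 = 2^6 = 64
Strings in L = 57
Complement = total - |L|
= 64 - 57
= 7

7


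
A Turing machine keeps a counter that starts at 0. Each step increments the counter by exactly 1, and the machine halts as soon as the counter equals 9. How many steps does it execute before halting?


Counter starts at 0. Counting sequence:
  Step 1: counter = 1
  Step 2: counter = 2
  Step 3: counter = 3
  Step 4: counter = 4
  Step 5: counter = 5
  Step 6: counter = 6
  ...
  Step 9: counter = 9
Counter reached 9 -> halt
Total steps = 9

9


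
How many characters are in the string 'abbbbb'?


String: 'abbbbb'
Counting characters:
  'a' appears 1 time(s)
  'b' appears 5 time(s)
Total length = 1 + 5 = 6

6


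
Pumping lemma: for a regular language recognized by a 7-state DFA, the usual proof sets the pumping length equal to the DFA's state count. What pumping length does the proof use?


Pumping lemma for regular languages (standard proof):
Take p = |Q|, the number of DFA states.
Any string of length >= |Q| passes through |Q|+1 states while reading its first |Q| symbols,
so by pigeonhole some state repeats, giving the loop that can be pumped.
Here |Q| = 7
Therefore the proof uses p = 7

7


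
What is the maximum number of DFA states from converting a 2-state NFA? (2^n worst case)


NFA has 2 states
Subset construction: each DFA state = subset of NFA states
Maximum subsets = 2^2
2^2 = 4

4


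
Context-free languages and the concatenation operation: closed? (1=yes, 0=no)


CFL closure properties:
  Closed under: union, concatenation, Kleene star
  NOT closed under: intersection, complement
Operation 'concatenation' is in closed list -> Yes (closed)

1


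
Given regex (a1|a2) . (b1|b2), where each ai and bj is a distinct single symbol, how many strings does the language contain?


First group: 2 alternatives
Second group: 2 alternatives
Concatenation: each choice from group 1 pairs with each from group 2
Total = 2 x 2 = 4

4


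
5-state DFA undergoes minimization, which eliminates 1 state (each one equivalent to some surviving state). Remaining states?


Original DFA: 5 states
Redundant states removed: 1
Minimized states = original - removed
= 5 - 1
= 4

4


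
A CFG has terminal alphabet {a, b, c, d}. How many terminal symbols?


Terminal symbols: a, b, c, d
Counting each: a (#1), b (#2), c (#3), d (#4)
Total = 4

4


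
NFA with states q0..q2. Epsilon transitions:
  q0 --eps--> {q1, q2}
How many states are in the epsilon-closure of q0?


Starting from q0
Initialize closure = {q0}
Follow epsilon from q0 -> add q1
Follow epsilon from q0 -> add q2
Final closure: {q0, q1, q2}
Size = 3

3


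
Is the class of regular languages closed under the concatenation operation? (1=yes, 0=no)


Regular languages are closed under:
- Union (DFA product construction)
- Intersection (DFA product construction)
- Complement (swap accept/reject states)
- Concatenation (NFA construction)
- Kleene star (NFA construction)
concatenation is in this list
Therefore: closed

1


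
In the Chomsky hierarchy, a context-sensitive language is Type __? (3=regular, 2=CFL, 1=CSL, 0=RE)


Chomsky hierarchy levels:
  Type 3: Regular (DFA/NFA/regex)
  Type 2: Context-free (PDA)
  Type 1: Context-sensitive
  Type 0: Recursively enumerable (TM)
'context-sensitive' corresponds to Type 1

1


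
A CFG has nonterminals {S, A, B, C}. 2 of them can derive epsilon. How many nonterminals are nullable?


Nonterminals: {S, A, B, C}
A nonterminal is nullable if it can derive epsilon
Counting nullable nonterminals: 2
Total nullable = 2

2


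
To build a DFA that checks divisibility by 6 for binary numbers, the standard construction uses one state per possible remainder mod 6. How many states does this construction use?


Divisibility by 6 is tracked via the remainder mod 6: 0, 1, ..., 5
The construction assigns one state to each remainder
Number of remainders = 6

6


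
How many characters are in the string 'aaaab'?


String: 'aaaab'
Counting characters:
  'a' appears 4 time(s)
  'b' appears 1 time(s)
Total length = 4 + 1 = 5

5


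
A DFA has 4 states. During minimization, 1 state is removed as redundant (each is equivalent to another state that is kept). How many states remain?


Original DFA: 4 states
Redundant states removed: 1
Minimized states = original - removed
= 4 - 1
= 3

3


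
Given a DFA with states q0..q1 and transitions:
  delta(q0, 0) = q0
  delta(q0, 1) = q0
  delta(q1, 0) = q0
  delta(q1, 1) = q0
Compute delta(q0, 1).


Looking up transition function:
delta(q0, 1) in the table
Row: q0, Column: 1
Result: q0

q0


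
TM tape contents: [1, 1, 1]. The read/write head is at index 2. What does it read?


Tape: [1, 1, 1]
Positions: 0 1 2
Values:    1 1 1
Head at position 2
tape[2] = 1

1


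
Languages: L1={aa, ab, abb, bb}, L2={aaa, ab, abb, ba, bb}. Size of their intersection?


L1 = {aa, ab, abb, bb}
L2 = {aaa, ab, abb, ba, bb}
Checking each string in L1 against L2:
  'aa': in L2? No
  'ab': in L2? Yes
  'abb': in L2? Yes
  'bb': in L2? Yes
Intersection = {ab, abb, bb}
|L1 ∩ L2| = 3

3


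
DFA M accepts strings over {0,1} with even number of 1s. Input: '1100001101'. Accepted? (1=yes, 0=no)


DFA has 2 states: q_even (start, accept=yes) and q_odd
Processing string '1100001101' character by character:
  Position 0: read '1', 1-count=1 -> q_odd
  Position 1: read '1', 1-count=2 -> q_even
  Position 2: read '0', 1-count=2 -> q_even (no change)
  Position 3: read '0', 1-count=2 -> q_even (no change)
  Position 4: read '0', 1-count=2 -> q_even (no change)
  Position 5: read '0', 1-count=2 -> q_even (no change)
  Position 6: read '1', 1-count=3 -> q_odd
  Position 7: read '1', 1-count=4 -> q_even
  Position 8: read '0', 1-count=4 -> q_even (no change)
  Position 9: read '1', 1-count=5 -> q_odd
Final state: q_odd, total 1s = 5 (odd); the DFA requires an even count -> reject

0


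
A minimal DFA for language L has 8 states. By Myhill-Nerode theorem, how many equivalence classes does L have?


Myhill-Nerode theorem:
Number of equivalence classes = number of states in minimal DFA
Minimal DFA states = 8
Therefore equivalence classes = 8

8


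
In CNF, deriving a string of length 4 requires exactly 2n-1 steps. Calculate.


Chomsky Normal Form derivation:
String length n = 4
Each step either:
  - Splits a nonterminal into two (n-1 such steps)
  - Converts a nonterminal to terminal (n such steps)
Total = (n-1) + n = 2n - 1
= 2(4) - 1
= 8 - 1
= 7

7


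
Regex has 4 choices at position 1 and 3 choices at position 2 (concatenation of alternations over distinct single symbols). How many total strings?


First group: 4 alternatives
Second group: 3 alternatives
Concatenation: each choice from group 1 pairs with each from group 2
Total = 4 x 3 = 12

12


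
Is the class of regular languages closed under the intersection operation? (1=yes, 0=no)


Regular languages are closed under:
- Union (DFA product construction)
- Intersection (DFA product construction)
- Complement (swap accept/reject states)
- Concatenation (NFA construction)
- Kleene star (NFA construction)
intersection is in this list
Therefore: closed

1


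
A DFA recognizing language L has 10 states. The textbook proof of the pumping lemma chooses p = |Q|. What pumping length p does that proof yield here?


Pumping lemma for regular languages (standard proof):
Take p = |Q|, the number of DFA states.
Any string of length >= |Q| passes through |Q|+1 states while reading its first |Q| symbols,
so by pigeonhole some state repeats, giving the loop that can be pumped.
Here |Q| = 10
Therefore the proof uses p = 10

10


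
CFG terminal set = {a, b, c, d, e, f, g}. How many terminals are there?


Terminal symbols: a, b, c, d, e, f, g
Counting each: a (#1), b (#2), c (#3), d (#4), e (#5), f (#6), g (#7)
Total = 7

7


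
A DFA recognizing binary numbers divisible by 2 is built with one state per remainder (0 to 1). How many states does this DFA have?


Divisibility by 2 is tracked via the remainder mod 2: 0, 1, ..., 1
The construction assigns one state to each remainder
Number of remainders = 2

2


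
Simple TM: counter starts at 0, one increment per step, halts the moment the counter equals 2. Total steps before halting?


Counter starts at 0. Counting sequence:
  Step 1: counter = 1
  Step 2: counter = 2
Counter reached 2 -> halt
Total steps = 2

2


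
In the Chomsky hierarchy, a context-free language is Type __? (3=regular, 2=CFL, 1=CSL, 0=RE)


Chomsky hierarchy levels:
  Type 3: Regular (DFA/NFA/regex)
  Type 2: Context-free (PDA)
  Type 1: Context-sensitive
  Type 0: Recursively enumerable (TM)
'context-free' corresponds to Type 2

2


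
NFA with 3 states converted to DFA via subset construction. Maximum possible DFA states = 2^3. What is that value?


NFA has 3 states
Subset construction: each DFA state = subset of NFA states
Maximum subsets = 2^3
2^3 = 8

8


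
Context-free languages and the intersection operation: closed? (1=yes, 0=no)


CFL closure properties:
  Closed under: union, concatenation, Kleene star
  NOT closed under: intersection, complement
Operation 'intersection' is in not-closed list -> No (not closed)

0


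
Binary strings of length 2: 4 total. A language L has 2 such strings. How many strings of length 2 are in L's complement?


Alphabet: {0,1}
String length: 2
Total strings of length 2 = 2^2 = 4
Strings in L = 2
Complement = total - |L|
= 4 - 2
= 2

2


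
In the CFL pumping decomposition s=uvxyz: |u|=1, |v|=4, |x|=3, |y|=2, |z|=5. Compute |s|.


|s| = |u| + |v| + |x| + |y| + |z|
= 1 + 4 + 3 + 2 + 5
= 5 + 3 + 7
= 8 + 7
= 15

15


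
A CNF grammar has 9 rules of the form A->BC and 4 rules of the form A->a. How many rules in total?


CNF allows two rule forms:
  A -> BC (binary): 9 rules
  A -> a (terminal): 4 rules
Total = 9 + 4 = 13

13


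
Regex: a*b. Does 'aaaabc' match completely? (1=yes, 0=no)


Pattern: a*b
String: 'aaaabc'
Pattern requires: zero or more 'a's followed by exactly one 'b'
Found 4 leading 'a's
Remaining: 'bc'
Remaining is not 'b' -> no match
Result: 0

0


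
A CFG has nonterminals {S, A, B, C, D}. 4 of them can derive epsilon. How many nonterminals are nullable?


Nonterminals: {S, A, B, C, D}
A nonterminal is nullable if it can derive epsilon
Counting nullable nonterminals: 4
Total nullable = 4

4


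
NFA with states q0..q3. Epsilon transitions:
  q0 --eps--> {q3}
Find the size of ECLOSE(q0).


Starting from q0
Initialize closure = {q0}
Follow epsilon from q0 -> add q3
Final closure: {q0, q3}
Size = 2

2


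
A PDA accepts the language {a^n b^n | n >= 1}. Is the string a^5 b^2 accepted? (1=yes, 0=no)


Language requires equal numbers of a's and b's
PDA pushes for each 'a', pops for each 'b'
Number of a's = 5
Number of b's = 2
5 != 2 -> Reject

0
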